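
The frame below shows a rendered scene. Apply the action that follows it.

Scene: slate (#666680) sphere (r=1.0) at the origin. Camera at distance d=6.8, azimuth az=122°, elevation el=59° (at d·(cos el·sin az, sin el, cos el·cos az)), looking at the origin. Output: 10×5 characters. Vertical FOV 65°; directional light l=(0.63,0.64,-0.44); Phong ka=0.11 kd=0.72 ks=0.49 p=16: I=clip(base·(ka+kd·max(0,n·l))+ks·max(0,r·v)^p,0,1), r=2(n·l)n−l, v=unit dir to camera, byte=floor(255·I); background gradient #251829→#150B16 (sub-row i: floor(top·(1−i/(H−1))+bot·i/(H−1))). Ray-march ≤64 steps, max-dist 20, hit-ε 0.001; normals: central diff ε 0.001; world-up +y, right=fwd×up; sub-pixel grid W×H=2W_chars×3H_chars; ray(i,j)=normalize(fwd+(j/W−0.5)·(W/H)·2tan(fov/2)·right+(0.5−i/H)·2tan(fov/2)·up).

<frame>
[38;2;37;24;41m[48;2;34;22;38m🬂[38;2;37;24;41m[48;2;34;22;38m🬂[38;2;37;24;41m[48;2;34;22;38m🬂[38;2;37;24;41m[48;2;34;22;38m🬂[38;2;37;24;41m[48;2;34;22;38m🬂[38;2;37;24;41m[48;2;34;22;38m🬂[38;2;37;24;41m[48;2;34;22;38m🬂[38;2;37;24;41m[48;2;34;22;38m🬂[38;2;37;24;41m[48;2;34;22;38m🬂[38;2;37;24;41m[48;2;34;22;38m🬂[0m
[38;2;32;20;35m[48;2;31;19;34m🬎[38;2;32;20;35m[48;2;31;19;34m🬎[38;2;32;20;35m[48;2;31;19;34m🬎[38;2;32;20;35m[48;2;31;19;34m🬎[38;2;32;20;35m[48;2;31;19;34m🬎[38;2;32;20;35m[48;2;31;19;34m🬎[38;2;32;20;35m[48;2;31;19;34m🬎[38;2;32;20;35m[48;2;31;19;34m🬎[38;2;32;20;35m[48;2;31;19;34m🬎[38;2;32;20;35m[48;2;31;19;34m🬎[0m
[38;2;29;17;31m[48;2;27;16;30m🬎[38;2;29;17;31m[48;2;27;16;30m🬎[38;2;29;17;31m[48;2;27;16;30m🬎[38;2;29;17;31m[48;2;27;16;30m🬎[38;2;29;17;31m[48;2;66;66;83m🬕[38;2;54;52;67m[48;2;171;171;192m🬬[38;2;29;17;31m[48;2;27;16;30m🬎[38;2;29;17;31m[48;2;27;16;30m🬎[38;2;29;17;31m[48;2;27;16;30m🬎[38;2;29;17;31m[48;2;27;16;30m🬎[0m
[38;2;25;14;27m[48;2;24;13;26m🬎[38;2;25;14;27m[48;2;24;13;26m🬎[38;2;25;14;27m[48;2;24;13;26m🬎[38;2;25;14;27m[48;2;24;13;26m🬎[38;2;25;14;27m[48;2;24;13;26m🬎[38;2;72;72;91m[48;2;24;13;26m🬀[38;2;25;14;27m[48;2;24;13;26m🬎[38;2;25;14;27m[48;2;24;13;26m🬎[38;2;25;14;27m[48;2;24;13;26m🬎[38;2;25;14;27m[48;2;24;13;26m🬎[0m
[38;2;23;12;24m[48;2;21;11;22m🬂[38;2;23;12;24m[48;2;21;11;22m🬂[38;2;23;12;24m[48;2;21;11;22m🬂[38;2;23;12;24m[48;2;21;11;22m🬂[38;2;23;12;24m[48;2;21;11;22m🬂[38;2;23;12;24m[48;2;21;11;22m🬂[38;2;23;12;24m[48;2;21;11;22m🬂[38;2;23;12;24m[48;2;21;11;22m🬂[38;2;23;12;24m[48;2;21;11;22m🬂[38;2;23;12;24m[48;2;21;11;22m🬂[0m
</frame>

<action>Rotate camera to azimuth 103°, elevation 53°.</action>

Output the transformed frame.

<frame>
[38;2;37;24;41m[48;2;34;22;38m🬂[38;2;37;24;41m[48;2;34;22;38m🬂[38;2;37;24;41m[48;2;34;22;38m🬂[38;2;37;24;41m[48;2;34;22;38m🬂[38;2;37;24;41m[48;2;34;22;38m🬂[38;2;37;24;41m[48;2;34;22;38m🬂[38;2;37;24;41m[48;2;34;22;38m🬂[38;2;37;24;41m[48;2;34;22;38m🬂[38;2;37;24;41m[48;2;34;22;38m🬂[38;2;37;24;41m[48;2;34;22;38m🬂[0m
[38;2;32;20;35m[48;2;31;19;34m🬎[38;2;32;20;35m[48;2;31;19;34m🬎[38;2;32;20;35m[48;2;31;19;34m🬎[38;2;32;20;35m[48;2;31;19;34m🬎[38;2;32;20;35m[48;2;31;19;34m🬎[38;2;32;20;35m[48;2;31;19;34m🬎[38;2;32;20;35m[48;2;31;19;34m🬎[38;2;32;20;35m[48;2;31;19;34m🬎[38;2;32;20;35m[48;2;31;19;34m🬎[38;2;32;20;35m[48;2;31;19;34m🬎[0m
[38;2;29;17;31m[48;2;27;16;30m🬎[38;2;29;17;31m[48;2;27;16;30m🬎[38;2;29;17;31m[48;2;27;16;30m🬎[38;2;29;17;31m[48;2;27;16;30m🬎[38;2;29;17;31m[48;2;56;56;71m🬕[38;2;36;30;43m[48;2;84;84;104m🬂[38;2;29;17;31m[48;2;27;16;30m🬎[38;2;29;17;31m[48;2;27;16;30m🬎[38;2;29;17;31m[48;2;27;16;30m🬎[38;2;29;17;31m[48;2;27;16;30m🬎[0m
[38;2;25;14;27m[48;2;24;13;26m🬎[38;2;25;14;27m[48;2;24;13;26m🬎[38;2;25;14;27m[48;2;24;13;26m🬎[38;2;25;14;27m[48;2;24;13;26m🬎[38;2;25;14;27m[48;2;24;13;26m🬎[38;2;64;64;80m[48;2;24;13;26m🬀[38;2;25;14;27m[48;2;24;13;26m🬎[38;2;25;14;27m[48;2;24;13;26m🬎[38;2;25;14;27m[48;2;24;13;26m🬎[38;2;25;14;27m[48;2;24;13;26m🬎[0m
[38;2;23;12;24m[48;2;21;11;22m🬂[38;2;23;12;24m[48;2;21;11;22m🬂[38;2;23;12;24m[48;2;21;11;22m🬂[38;2;23;12;24m[48;2;21;11;22m🬂[38;2;23;12;24m[48;2;21;11;22m🬂[38;2;23;12;24m[48;2;21;11;22m🬂[38;2;23;12;24m[48;2;21;11;22m🬂[38;2;23;12;24m[48;2;21;11;22m🬂[38;2;23;12;24m[48;2;21;11;22m🬂[38;2;23;12;24m[48;2;21;11;22m🬂[0m
</frame>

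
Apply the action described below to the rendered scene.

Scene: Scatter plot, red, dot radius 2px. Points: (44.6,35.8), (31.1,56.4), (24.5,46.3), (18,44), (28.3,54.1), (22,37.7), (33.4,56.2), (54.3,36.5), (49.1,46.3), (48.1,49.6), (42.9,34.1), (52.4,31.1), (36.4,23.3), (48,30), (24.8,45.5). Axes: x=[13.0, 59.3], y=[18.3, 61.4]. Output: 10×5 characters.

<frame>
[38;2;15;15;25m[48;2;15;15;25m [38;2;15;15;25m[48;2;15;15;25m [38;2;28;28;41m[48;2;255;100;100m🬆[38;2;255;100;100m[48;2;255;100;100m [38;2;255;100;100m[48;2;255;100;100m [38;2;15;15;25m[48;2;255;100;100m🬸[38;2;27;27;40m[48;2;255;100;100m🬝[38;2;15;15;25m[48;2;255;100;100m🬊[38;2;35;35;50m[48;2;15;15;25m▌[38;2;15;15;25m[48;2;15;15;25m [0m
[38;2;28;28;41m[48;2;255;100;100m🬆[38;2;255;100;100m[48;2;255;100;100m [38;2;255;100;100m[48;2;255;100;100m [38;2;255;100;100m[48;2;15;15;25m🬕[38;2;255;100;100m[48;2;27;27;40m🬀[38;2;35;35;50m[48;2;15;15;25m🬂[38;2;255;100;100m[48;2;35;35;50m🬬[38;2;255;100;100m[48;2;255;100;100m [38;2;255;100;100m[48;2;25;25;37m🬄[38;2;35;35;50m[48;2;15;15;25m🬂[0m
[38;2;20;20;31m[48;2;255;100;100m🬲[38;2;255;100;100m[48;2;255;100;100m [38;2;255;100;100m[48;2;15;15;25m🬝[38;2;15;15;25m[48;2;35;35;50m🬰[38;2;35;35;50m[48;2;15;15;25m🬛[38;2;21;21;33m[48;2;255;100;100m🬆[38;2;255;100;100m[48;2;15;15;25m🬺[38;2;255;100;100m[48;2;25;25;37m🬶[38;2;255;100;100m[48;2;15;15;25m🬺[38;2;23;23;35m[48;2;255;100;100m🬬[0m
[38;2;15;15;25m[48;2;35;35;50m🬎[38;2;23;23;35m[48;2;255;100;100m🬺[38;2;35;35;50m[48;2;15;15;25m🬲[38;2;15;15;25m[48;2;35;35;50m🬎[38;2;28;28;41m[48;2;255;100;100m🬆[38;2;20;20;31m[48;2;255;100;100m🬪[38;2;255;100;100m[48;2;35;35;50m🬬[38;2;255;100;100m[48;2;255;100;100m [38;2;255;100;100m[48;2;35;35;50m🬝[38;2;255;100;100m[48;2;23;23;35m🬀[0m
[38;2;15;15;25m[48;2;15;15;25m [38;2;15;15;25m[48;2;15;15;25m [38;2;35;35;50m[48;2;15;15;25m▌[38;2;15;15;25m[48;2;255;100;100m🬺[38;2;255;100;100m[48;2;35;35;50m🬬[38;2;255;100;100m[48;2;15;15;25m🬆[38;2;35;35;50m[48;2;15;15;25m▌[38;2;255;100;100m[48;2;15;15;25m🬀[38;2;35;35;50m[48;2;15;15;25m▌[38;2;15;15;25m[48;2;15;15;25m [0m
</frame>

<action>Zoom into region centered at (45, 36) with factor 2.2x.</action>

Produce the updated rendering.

<frame>
[38;2;15;15;25m[48;2;15;15;25m [38;2;15;15;25m[48;2;15;15;25m [38;2;35;35;50m[48;2;15;15;25m▌[38;2;15;15;25m[48;2;15;15;25m [38;2;35;35;50m[48;2;15;15;25m▌[38;2;15;15;25m[48;2;255;100;100m🬺[38;2;255;100;100m[48;2;35;35;50m🬬[38;2;255;100;100m[48;2;15;15;25m🬆[38;2;35;35;50m[48;2;15;15;25m▌[38;2;15;15;25m[48;2;15;15;25m [0m
[38;2;35;35;50m[48;2;15;15;25m🬂[38;2;35;35;50m[48;2;15;15;25m🬂[38;2;35;35;50m[48;2;15;15;25m🬕[38;2;35;35;50m[48;2;15;15;25m🬂[38;2;31;31;45m[48;2;255;100;100m🬝[38;2;35;35;50m[48;2;15;15;25m🬂[38;2;35;35;50m[48;2;15;15;25m🬕[38;2;35;35;50m[48;2;15;15;25m🬂[38;2;35;35;50m[48;2;255;100;100m🬆[38;2;23;23;35m[48;2;255;100;100m🬬[0m
[38;2;15;15;25m[48;2;35;35;50m🬰[38;2;15;15;25m[48;2;35;35;50m🬰[38;2;31;31;45m[48;2;255;100;100m🬝[38;2;15;15;25m[48;2;255;100;100m🬀[38;2;255;100;100m[48;2;255;100;100m [38;2;255;100;100m[48;2;15;15;25m🬛[38;2;35;35;50m[48;2;15;15;25m🬛[38;2;23;23;35m[48;2;255;100;100m🬺[38;2;255;100;100m[48;2;255;100;100m [38;2;255;100;100m[48;2;21;21;33m🬆[0m
[38;2;15;15;25m[48;2;35;35;50m🬎[38;2;15;15;25m[48;2;35;35;50m🬎[38;2;35;35;50m[48;2;15;15;25m🬲[38;2;255;100;100m[48;2;28;28;41m🬊[38;2;255;100;100m[48;2;30;30;43m🬂[38;2;15;15;25m[48;2;255;100;100m🬆[38;2;255;100;100m[48;2;15;15;25m🬺[38;2;15;15;25m[48;2;255;100;100m🬀[38;2;255;100;100m[48;2;255;100;100m [38;2;23;23;35m[48;2;255;100;100m🬸[0m
[38;2;15;15;25m[48;2;15;15;25m [38;2;15;15;25m[48;2;15;15;25m [38;2;35;35;50m[48;2;15;15;25m▌[38;2;15;15;25m[48;2;15;15;25m [38;2;35;35;50m[48;2;15;15;25m▌[38;2;15;15;25m[48;2;255;100;100m🬺[38;2;255;100;100m[48;2;21;21;33m🬆[38;2;15;15;25m[48;2;15;15;25m [38;2;255;100;100m[48;2;23;23;35m🬀[38;2;15;15;25m[48;2;15;15;25m [0m
</frame>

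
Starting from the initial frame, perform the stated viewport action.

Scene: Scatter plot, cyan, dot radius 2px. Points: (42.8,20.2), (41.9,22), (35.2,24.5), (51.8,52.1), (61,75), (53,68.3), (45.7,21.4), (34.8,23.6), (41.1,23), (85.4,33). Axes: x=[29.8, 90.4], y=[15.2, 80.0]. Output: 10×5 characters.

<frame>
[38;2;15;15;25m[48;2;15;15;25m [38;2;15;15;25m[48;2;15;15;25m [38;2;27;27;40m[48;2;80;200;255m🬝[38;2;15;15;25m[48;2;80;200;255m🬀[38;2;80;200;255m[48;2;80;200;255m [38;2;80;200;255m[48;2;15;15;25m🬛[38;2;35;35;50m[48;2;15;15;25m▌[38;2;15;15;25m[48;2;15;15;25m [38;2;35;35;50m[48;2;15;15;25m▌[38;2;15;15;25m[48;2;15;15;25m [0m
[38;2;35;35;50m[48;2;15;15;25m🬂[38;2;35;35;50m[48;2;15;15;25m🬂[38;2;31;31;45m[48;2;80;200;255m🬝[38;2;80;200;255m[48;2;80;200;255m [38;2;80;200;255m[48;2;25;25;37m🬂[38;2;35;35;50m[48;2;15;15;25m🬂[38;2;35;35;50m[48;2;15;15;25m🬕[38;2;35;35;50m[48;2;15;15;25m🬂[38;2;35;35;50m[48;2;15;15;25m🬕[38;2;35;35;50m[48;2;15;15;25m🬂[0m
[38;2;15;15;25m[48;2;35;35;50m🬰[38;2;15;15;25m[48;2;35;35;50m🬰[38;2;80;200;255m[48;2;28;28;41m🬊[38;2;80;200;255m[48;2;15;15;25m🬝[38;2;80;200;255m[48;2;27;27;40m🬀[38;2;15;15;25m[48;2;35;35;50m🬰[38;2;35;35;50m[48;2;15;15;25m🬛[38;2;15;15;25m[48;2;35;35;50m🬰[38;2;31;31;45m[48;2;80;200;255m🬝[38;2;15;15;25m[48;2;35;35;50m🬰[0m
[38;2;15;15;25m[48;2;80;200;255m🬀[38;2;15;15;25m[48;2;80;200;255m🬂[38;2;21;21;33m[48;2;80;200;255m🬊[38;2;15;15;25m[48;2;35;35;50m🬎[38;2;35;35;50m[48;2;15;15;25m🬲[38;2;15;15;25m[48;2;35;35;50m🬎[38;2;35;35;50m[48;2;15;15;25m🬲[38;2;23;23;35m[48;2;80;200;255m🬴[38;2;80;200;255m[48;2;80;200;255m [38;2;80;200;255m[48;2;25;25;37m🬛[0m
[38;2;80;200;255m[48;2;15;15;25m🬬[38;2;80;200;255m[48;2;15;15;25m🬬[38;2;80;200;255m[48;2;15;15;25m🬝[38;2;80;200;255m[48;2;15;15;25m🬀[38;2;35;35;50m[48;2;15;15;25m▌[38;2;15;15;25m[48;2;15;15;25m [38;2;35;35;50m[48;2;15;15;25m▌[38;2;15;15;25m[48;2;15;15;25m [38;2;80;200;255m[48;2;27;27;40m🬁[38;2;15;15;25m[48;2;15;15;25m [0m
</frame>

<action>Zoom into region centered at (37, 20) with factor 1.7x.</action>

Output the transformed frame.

<frame>
[38;2;15;15;25m[48;2;15;15;25m [38;2;15;15;25m[48;2;15;15;25m [38;2;35;35;50m[48;2;15;15;25m▌[38;2;15;15;25m[48;2;15;15;25m [38;2;35;35;50m[48;2;15;15;25m▌[38;2;15;15;25m[48;2;15;15;25m [38;2;35;35;50m[48;2;15;15;25m▌[38;2;15;15;25m[48;2;15;15;25m [38;2;35;35;50m[48;2;15;15;25m▌[38;2;15;15;25m[48;2;15;15;25m [0m
[38;2;35;35;50m[48;2;15;15;25m🬂[38;2;35;35;50m[48;2;15;15;25m🬂[38;2;35;35;50m[48;2;15;15;25m🬕[38;2;28;28;41m[48;2;80;200;255m🬆[38;2;80;200;255m[48;2;35;35;50m🬺[38;2;35;35;50m[48;2;80;200;255m🬀[38;2;80;200;255m[48;2;28;28;41m🬱[38;2;80;200;255m[48;2;28;28;41m🬱[38;2;35;35;50m[48;2;15;15;25m🬕[38;2;35;35;50m[48;2;15;15;25m🬂[0m
[38;2;15;15;25m[48;2;35;35;50m🬰[38;2;15;15;25m[48;2;35;35;50m🬰[38;2;35;35;50m[48;2;15;15;25m🬛[38;2;23;23;35m[48;2;80;200;255m🬺[38;2;80;200;255m[48;2;28;28;41m🬆[38;2;80;200;255m[48;2;21;21;33m🬊[38;2;80;200;255m[48;2;15;15;25m🬝[38;2;80;200;255m[48;2;15;15;25m🬝[38;2;80;200;255m[48;2;27;27;40m🬀[38;2;15;15;25m[48;2;35;35;50m🬰[0m
[38;2;15;15;25m[48;2;35;35;50m🬎[38;2;15;15;25m[48;2;35;35;50m🬎[38;2;35;35;50m[48;2;15;15;25m🬲[38;2;15;15;25m[48;2;35;35;50m🬎[38;2;35;35;50m[48;2;15;15;25m🬲[38;2;15;15;25m[48;2;35;35;50m🬎[38;2;35;35;50m[48;2;15;15;25m🬲[38;2;15;15;25m[48;2;35;35;50m🬎[38;2;35;35;50m[48;2;15;15;25m🬲[38;2;15;15;25m[48;2;35;35;50m🬎[0m
[38;2;15;15;25m[48;2;15;15;25m [38;2;15;15;25m[48;2;15;15;25m [38;2;35;35;50m[48;2;15;15;25m▌[38;2;15;15;25m[48;2;15;15;25m [38;2;35;35;50m[48;2;15;15;25m▌[38;2;15;15;25m[48;2;15;15;25m [38;2;35;35;50m[48;2;15;15;25m▌[38;2;15;15;25m[48;2;15;15;25m [38;2;35;35;50m[48;2;15;15;25m▌[38;2;15;15;25m[48;2;15;15;25m [0m
</frame>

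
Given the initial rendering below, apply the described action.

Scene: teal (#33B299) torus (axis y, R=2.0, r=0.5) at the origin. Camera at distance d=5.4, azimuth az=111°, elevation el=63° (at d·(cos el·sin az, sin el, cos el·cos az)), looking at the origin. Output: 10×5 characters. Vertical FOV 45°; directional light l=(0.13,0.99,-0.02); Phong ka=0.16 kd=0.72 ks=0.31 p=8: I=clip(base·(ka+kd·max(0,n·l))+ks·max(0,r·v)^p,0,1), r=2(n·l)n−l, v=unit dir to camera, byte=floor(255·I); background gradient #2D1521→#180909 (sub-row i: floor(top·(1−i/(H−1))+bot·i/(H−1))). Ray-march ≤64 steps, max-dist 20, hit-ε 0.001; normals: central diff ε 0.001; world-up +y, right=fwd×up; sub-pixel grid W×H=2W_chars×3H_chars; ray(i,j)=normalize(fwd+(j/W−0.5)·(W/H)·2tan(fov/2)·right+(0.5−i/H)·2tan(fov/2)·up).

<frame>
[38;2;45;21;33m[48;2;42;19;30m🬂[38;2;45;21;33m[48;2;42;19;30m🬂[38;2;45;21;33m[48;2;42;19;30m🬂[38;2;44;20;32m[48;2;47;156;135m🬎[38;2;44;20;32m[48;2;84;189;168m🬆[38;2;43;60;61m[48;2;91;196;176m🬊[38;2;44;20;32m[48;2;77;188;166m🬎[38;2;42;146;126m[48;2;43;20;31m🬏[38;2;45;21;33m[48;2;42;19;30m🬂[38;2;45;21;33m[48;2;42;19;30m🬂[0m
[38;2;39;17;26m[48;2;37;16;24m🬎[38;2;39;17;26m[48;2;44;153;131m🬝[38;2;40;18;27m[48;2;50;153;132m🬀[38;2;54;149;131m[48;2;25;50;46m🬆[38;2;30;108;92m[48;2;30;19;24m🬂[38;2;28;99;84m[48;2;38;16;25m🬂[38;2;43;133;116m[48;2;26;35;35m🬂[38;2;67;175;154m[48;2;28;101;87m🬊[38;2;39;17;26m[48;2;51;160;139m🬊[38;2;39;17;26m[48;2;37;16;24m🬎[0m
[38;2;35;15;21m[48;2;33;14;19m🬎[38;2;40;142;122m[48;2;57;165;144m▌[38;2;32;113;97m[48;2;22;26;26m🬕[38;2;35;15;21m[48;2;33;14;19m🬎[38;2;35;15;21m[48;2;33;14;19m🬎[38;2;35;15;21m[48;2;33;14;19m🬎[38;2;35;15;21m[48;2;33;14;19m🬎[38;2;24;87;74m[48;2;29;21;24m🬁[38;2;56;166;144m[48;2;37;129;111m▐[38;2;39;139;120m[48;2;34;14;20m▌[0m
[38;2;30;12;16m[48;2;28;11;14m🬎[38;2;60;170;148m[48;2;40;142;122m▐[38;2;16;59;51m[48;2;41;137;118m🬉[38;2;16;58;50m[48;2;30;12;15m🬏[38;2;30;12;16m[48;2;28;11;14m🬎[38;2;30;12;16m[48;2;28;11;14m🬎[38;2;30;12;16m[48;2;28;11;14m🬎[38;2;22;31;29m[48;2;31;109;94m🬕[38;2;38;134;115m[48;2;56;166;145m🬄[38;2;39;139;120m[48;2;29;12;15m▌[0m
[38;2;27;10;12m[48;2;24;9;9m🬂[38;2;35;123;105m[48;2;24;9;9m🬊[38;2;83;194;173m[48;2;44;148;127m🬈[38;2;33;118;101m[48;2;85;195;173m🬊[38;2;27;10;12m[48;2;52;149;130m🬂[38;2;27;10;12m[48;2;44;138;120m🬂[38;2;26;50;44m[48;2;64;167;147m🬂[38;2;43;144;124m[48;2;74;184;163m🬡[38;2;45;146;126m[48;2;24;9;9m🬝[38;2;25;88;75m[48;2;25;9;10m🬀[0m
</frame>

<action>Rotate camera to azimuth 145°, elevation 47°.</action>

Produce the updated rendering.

<frame>
[38;2;45;21;33m[48;2;42;19;30m🬂[38;2;45;21;33m[48;2;42;19;30m🬂[38;2;45;21;33m[48;2;42;19;30m🬂[38;2;45;21;33m[48;2;42;19;30m🬂[38;2;45;21;33m[48;2;42;19;30m🬂[38;2;45;21;33m[48;2;42;19;30m🬂[38;2;45;21;33m[48;2;42;19;30m🬂[38;2;45;21;33m[48;2;42;19;30m🬂[38;2;45;21;33m[48;2;42;19;30m🬂[38;2;45;21;33m[48;2;42;19;30m🬂[0m
[38;2;39;17;26m[48;2;37;16;24m🬎[38;2;39;17;26m[48;2;42;147;127m🬝[38;2;40;18;27m[48;2;42;143;123m🬂[38;2;44;142;123m[48;2;17;63;54m🬎[38;2;91;195;175m[48;2;16;58;49m🬂[38;2;117;219;199m[48;2;23;52;47m🬂[38;2;59;163;142m[48;2;18;63;54m🬊[38;2;34;60;57m[48;2;50;155;134m🬑[38;2;39;17;26m[48;2;41;141;121m🬊[38;2;39;17;26m[48;2;37;16;24m🬎[0m
[38;2;35;15;21m[48;2;33;14;19m🬎[38;2;36;15;22m[48;2;44;152;131m🬀[38;2;31;110;94m[48;2;21;25;25m🬕[38;2;8;28;24m[48;2;34;14;20m🬀[38;2;35;15;21m[48;2;33;14;19m🬎[38;2;35;15;21m[48;2;33;14;19m🬎[38;2;35;15;21m[48;2;33;14;19m🬎[38;2;23;82;70m[48;2;27;17;20m🬉[38;2;44;153;131m[48;2;36;129;111m🬨[38;2;41;145;125m[48;2;34;14;21m🬓[0m
[38;2;30;12;16m[48;2;28;11;14m🬎[38;2;48;158;136m[48;2;40;141;121m🬨[38;2;31;13;17m[48;2;41;140;121m🬁[38;2;36;125;108m[48;2;30;12;15m🬏[38;2;30;12;16m[48;2;28;11;14m🬎[38;2;30;12;16m[48;2;28;11;14m🬎[38;2;30;12;16m[48;2;28;11;14m🬎[38;2;30;12;16m[48;2;38;135;116m🬆[38;2;41;143;123m[48;2;46;156;135m🬟[38;2;38;135;116m[48;2;29;12;15m▌[0m
[38;2;27;10;12m[48;2;24;9;9m🬂[38;2;33;119;102m[48;2;24;9;9m🬊[38;2;63;172;151m[48;2;34;122;105m🬊[38;2;97;208;186m[48;2;47;152;131m🬋[38;2;38;134;114m[48;2;82;191;170m🬂[38;2;36;129;111m[48;2;78;187;166m🬂[38;2;43;146;126m[48;2;74;183;162m🬡[38;2;58;168;146m[48;2;39;133;115m🬆[38;2;34;121;104m[48;2;24;9;9m🬝[38;2;25;88;76m[48;2;25;9;10m🬀[0m
</frame>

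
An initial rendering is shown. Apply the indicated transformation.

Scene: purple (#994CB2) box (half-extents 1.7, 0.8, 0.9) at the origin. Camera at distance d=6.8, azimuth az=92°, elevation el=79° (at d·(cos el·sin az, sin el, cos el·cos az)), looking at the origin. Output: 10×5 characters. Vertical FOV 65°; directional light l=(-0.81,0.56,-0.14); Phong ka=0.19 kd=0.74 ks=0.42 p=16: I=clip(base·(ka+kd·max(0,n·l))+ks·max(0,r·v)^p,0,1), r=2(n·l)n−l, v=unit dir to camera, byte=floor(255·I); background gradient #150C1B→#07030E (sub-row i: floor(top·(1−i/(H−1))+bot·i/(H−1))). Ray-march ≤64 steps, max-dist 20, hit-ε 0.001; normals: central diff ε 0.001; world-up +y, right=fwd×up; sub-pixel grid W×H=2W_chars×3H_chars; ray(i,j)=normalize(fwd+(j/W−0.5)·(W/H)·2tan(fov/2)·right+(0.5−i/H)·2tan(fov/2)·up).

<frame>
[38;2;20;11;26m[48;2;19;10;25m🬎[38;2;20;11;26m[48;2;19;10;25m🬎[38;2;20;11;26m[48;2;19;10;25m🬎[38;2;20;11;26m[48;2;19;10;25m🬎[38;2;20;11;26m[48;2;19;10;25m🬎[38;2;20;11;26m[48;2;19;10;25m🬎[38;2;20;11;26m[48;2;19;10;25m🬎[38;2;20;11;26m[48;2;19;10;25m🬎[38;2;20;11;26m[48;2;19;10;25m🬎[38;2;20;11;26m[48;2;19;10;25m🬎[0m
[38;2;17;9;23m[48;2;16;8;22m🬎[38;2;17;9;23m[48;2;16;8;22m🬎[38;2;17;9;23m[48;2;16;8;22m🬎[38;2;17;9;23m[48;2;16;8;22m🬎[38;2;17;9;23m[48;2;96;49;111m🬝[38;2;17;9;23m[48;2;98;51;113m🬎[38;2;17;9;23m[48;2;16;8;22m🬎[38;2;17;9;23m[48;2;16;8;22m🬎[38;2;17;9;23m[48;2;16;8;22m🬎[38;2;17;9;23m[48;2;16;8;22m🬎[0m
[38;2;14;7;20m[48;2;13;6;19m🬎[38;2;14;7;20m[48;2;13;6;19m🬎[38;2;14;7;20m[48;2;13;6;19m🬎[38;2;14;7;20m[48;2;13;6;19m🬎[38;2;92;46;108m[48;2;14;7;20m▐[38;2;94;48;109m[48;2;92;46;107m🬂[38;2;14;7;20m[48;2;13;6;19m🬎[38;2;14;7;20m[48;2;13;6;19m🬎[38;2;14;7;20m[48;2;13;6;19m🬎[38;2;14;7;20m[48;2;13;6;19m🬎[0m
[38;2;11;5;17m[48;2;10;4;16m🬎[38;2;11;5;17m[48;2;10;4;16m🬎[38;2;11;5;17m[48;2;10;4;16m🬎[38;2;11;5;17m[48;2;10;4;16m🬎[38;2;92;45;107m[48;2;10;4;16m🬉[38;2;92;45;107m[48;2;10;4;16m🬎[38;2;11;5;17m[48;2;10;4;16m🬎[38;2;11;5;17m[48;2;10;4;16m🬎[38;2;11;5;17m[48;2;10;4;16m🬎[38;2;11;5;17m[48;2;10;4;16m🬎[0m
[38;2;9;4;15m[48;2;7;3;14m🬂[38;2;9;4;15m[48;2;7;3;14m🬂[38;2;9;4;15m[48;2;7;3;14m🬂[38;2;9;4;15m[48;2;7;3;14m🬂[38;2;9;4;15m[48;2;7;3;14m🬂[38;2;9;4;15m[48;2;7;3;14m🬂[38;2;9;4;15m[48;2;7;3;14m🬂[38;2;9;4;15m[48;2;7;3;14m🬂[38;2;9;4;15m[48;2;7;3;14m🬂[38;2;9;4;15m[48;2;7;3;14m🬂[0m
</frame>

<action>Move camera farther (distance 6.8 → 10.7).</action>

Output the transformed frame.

<frame>
[38;2;20;11;26m[48;2;19;10;25m🬎[38;2;20;11;26m[48;2;19;10;25m🬎[38;2;20;11;26m[48;2;19;10;25m🬎[38;2;20;11;26m[48;2;19;10;25m🬎[38;2;20;11;26m[48;2;19;10;25m🬎[38;2;20;11;26m[48;2;19;10;25m🬎[38;2;20;11;26m[48;2;19;10;25m🬎[38;2;20;11;26m[48;2;19;10;25m🬎[38;2;20;11;26m[48;2;19;10;25m🬎[38;2;20;11;26m[48;2;19;10;25m🬎[0m
[38;2;17;9;23m[48;2;16;8;22m🬎[38;2;17;9;23m[48;2;16;8;22m🬎[38;2;17;9;23m[48;2;16;8;22m🬎[38;2;17;9;23m[48;2;16;8;22m🬎[38;2;17;9;23m[48;2;16;8;22m🬎[38;2;17;9;23m[48;2;16;8;22m🬎[38;2;17;9;23m[48;2;16;8;22m🬎[38;2;17;9;23m[48;2;16;8;22m🬎[38;2;17;9;23m[48;2;16;8;22m🬎[38;2;17;9;23m[48;2;16;8;22m🬎[0m
[38;2;14;7;20m[48;2;13;6;19m🬎[38;2;14;7;20m[48;2;13;6;19m🬎[38;2;14;7;20m[48;2;13;6;19m🬎[38;2;14;7;20m[48;2;13;6;19m🬎[38;2;92;46;107m[48;2;17;8;23m🬦[38;2;94;48;109m[48;2;92;46;107m🬂[38;2;14;7;20m[48;2;13;6;19m🬎[38;2;14;7;20m[48;2;13;6;19m🬎[38;2;14;7;20m[48;2;13;6;19m🬎[38;2;14;7;20m[48;2;13;6;19m🬎[0m
[38;2;11;5;17m[48;2;10;4;16m🬎[38;2;11;5;17m[48;2;10;4;16m🬎[38;2;11;5;17m[48;2;10;4;16m🬎[38;2;11;5;17m[48;2;10;4;16m🬎[38;2;92;45;107m[48;2;10;4;16m🬁[38;2;92;45;107m[48;2;10;4;16m🬂[38;2;11;5;17m[48;2;10;4;16m🬎[38;2;11;5;17m[48;2;10;4;16m🬎[38;2;11;5;17m[48;2;10;4;16m🬎[38;2;11;5;17m[48;2;10;4;16m🬎[0m
[38;2;9;4;15m[48;2;7;3;14m🬂[38;2;9;4;15m[48;2;7;3;14m🬂[38;2;9;4;15m[48;2;7;3;14m🬂[38;2;9;4;15m[48;2;7;3;14m🬂[38;2;9;4;15m[48;2;7;3;14m🬂[38;2;9;4;15m[48;2;7;3;14m🬂[38;2;9;4;15m[48;2;7;3;14m🬂[38;2;9;4;15m[48;2;7;3;14m🬂[38;2;9;4;15m[48;2;7;3;14m🬂[38;2;9;4;15m[48;2;7;3;14m🬂[0m
</frame>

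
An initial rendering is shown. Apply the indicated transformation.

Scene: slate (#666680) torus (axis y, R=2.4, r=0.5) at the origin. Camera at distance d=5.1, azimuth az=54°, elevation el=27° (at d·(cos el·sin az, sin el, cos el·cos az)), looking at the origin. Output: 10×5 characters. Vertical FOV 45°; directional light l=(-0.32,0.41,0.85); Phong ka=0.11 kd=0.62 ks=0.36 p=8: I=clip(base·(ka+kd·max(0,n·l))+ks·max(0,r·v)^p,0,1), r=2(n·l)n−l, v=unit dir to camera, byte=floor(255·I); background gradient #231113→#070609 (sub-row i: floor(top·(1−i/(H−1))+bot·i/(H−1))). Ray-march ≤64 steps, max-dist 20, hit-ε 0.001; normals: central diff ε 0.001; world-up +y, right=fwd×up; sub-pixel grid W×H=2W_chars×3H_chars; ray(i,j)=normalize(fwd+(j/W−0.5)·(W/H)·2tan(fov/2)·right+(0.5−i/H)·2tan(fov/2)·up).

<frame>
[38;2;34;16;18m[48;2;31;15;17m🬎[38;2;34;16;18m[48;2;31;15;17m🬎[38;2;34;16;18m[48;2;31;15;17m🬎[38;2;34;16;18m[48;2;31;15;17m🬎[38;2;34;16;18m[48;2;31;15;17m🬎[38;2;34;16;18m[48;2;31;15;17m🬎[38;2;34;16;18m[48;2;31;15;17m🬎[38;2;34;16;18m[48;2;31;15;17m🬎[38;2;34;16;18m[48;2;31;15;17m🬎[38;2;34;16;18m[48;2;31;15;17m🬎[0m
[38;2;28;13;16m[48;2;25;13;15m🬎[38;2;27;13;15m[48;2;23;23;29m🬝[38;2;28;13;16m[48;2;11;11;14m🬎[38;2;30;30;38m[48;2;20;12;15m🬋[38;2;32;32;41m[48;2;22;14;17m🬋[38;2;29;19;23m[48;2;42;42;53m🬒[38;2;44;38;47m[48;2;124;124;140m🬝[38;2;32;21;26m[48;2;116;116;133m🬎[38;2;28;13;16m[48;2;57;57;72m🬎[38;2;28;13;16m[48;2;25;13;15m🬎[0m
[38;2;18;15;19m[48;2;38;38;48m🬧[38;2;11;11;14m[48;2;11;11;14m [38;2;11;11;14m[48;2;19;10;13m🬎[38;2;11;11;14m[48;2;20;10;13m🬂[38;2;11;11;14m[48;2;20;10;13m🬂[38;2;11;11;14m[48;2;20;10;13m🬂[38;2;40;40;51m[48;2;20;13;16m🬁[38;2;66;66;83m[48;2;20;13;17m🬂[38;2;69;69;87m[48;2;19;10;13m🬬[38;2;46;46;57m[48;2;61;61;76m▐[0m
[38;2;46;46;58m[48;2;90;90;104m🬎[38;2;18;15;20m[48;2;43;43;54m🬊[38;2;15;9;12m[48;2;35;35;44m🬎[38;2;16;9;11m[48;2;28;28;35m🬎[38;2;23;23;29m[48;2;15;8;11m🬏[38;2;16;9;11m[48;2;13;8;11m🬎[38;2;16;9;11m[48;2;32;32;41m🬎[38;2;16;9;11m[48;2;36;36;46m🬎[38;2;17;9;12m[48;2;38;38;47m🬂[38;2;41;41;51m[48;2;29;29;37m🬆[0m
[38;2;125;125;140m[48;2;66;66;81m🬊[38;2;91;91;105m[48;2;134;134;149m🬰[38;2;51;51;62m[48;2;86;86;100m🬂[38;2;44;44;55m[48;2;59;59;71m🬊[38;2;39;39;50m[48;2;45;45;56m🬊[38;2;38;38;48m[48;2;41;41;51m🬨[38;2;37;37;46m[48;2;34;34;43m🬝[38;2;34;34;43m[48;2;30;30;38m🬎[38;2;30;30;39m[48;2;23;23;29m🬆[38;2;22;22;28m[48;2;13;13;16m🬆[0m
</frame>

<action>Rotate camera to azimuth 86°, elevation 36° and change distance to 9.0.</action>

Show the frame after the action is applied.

<frame>
[38;2;34;16;18m[48;2;31;15;17m🬎[38;2;34;16;18m[48;2;31;15;17m🬎[38;2;34;16;18m[48;2;31;15;17m🬎[38;2;34;16;18m[48;2;31;15;17m🬎[38;2;34;16;18m[48;2;31;15;17m🬎[38;2;34;16;18m[48;2;31;15;17m🬎[38;2;34;16;18m[48;2;31;15;17m🬎[38;2;34;16;18m[48;2;31;15;17m🬎[38;2;34;16;18m[48;2;31;15;17m🬎[38;2;34;16;18m[48;2;31;15;17m🬎[0m
[38;2;28;13;16m[48;2;25;13;15m🬎[38;2;28;13;16m[48;2;25;13;15m🬎[38;2;28;13;16m[48;2;25;13;15m🬎[38;2;27;13;15m[48;2;34;34;42m🬝[38;2;28;13;16m[48;2;11;11;14m🬎[38;2;25;13;16m[48;2;29;29;36m🬝[38;2;28;13;16m[48;2;43;43;53m🬎[38;2;28;13;16m[48;2;25;13;15m🬎[38;2;28;13;16m[48;2;25;13;15m🬎[38;2;28;13;16m[48;2;25;13;15m🬎[0m
[38;2;22;11;14m[48;2;19;10;13m🬎[38;2;22;11;14m[48;2;19;10;13m🬎[38;2;58;58;73m[48;2;25;18;23m🬯[38;2;11;11;14m[48;2;20;10;13m🬕[38;2;11;11;14m[48;2;20;10;13m🬂[38;2;20;10;13m[48;2;11;11;14m🬺[38;2;107;107;122m[48;2;21;13;17m🬁[38;2;29;29;36m[48;2;72;72;89m▐[38;2;21;11;13m[48;2;11;11;14m🬬[38;2;22;11;14m[48;2;19;10;13m🬎[0m
[38;2;16;9;11m[48;2;13;8;11m🬎[38;2;16;9;11m[48;2;13;8;11m🬎[38;2;122;122;135m[48;2;24;19;24m🬁[38;2;28;26;33m[48;2;66;66;77m🬰[38;2;17;9;12m[48;2;32;32;40m🬂[38;2;17;13;17m[48;2;40;40;50m🬰[38;2;29;29;37m[48;2;14;10;13m🬋[38;2;41;41;51m[48;2;11;10;13m🬀[38;2;16;9;11m[48;2;13;8;11m🬎[38;2;16;9;11m[48;2;13;8;11m🬎[0m
[38;2;11;7;10m[48;2;8;6;9m🬂[38;2;11;7;10m[48;2;8;6;9m🬂[38;2;11;7;10m[48;2;8;6;9m🬂[38;2;11;7;10m[48;2;8;6;9m🬂[38;2;11;11;14m[48;2;8;6;9m🬂[38;2;11;11;14m[48;2;8;6;9m🬂[38;2;11;11;14m[48;2;8;6;9m🬀[38;2;11;7;10m[48;2;8;6;9m🬂[38;2;11;7;10m[48;2;8;6;9m🬂[38;2;11;7;10m[48;2;8;6;9m🬂[0m
</frame>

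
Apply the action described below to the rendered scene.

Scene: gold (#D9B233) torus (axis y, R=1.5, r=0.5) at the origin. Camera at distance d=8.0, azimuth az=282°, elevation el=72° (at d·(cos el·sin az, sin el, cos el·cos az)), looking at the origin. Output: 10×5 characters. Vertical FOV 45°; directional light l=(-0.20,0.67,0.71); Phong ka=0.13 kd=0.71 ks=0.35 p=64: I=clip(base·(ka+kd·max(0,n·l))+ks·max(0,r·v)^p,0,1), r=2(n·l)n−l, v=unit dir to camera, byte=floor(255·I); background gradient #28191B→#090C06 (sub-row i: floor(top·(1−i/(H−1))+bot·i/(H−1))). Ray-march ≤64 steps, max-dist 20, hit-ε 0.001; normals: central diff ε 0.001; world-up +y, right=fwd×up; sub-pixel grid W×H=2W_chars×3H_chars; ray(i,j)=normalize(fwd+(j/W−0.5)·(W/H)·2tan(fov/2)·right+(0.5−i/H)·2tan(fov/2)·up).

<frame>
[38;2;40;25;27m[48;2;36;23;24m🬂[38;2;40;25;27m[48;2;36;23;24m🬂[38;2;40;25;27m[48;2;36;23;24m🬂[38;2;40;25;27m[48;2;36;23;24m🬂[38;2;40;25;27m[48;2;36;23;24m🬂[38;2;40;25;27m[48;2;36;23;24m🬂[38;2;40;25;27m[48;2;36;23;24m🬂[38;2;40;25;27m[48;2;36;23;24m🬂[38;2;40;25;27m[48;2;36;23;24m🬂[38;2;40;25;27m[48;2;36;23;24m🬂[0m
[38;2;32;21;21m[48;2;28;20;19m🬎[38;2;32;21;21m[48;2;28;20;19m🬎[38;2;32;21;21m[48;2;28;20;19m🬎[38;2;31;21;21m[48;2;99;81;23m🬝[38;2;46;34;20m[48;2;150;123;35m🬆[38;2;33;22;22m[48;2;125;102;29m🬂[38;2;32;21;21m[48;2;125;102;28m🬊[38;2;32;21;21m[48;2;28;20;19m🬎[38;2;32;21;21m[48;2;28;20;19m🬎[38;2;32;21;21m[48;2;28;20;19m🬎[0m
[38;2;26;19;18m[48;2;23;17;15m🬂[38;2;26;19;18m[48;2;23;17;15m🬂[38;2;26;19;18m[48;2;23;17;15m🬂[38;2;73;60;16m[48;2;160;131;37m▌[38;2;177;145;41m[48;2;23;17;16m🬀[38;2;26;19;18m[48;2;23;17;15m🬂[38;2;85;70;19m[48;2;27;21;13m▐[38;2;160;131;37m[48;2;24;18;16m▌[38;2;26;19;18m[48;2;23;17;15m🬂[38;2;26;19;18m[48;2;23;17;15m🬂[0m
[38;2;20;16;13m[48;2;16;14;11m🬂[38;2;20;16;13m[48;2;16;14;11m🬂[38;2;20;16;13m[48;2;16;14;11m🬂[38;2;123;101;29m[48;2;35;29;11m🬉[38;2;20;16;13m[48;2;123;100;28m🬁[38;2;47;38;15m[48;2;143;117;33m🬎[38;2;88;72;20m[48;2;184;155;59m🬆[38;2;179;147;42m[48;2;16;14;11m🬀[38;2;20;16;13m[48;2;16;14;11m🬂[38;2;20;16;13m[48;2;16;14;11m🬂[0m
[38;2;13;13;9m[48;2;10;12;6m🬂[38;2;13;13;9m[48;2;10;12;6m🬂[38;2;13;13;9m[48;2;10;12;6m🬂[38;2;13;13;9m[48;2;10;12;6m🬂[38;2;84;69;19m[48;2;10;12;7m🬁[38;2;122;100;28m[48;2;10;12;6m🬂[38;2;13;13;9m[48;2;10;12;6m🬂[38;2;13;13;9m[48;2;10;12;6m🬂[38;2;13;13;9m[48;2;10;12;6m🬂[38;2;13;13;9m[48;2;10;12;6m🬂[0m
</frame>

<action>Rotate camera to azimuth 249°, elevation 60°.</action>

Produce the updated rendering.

<frame>
[38;2;40;25;27m[48;2;36;23;24m🬂[38;2;40;25;27m[48;2;36;23;24m🬂[38;2;40;25;27m[48;2;36;23;24m🬂[38;2;40;25;27m[48;2;36;23;24m🬂[38;2;40;25;27m[48;2;36;23;24m🬂[38;2;40;25;27m[48;2;36;23;24m🬂[38;2;40;25;27m[48;2;36;23;24m🬂[38;2;40;25;27m[48;2;36;23;24m🬂[38;2;40;25;27m[48;2;36;23;24m🬂[38;2;40;25;27m[48;2;36;23;24m🬂[0m
[38;2;32;21;21m[48;2;28;20;19m🬎[38;2;32;21;21m[48;2;28;20;19m🬎[38;2;32;21;21m[48;2;28;20;19m🬎[38;2;31;21;21m[48;2;91;75;21m🬝[38;2;32;21;21m[48;2;131;107;30m🬆[38;2;46;34;20m[48;2;119;98;27m🬡[38;2;32;21;21m[48;2;131;107;30m🬎[38;2;32;21;21m[48;2;28;20;19m🬎[38;2;32;21;21m[48;2;28;20;19m🬎[38;2;32;21;21m[48;2;28;20;19m🬎[0m
[38;2;26;19;18m[48;2;23;17;15m🬂[38;2;26;19;18m[48;2;23;17;15m🬂[38;2;26;19;18m[48;2;23;17;15m🬂[38;2;64;53;15m[48;2;163;133;38m▌[38;2;157;129;37m[48;2;26;20;14m🬀[38;2;23;17;16m[48;2;28;23;6m🬺[38;2;84;68;19m[48;2;24;19;12m▐[38;2;171;141;41m[48;2;24;18;16m▌[38;2;26;19;18m[48;2;23;17;15m🬂[38;2;26;19;18m[48;2;23;17;15m🬂[0m
[38;2;20;16;13m[48;2;16;14;11m🬂[38;2;20;16;13m[48;2;16;14;11m🬂[38;2;20;16;13m[48;2;16;14;11m🬂[38;2;127;104;29m[48;2;32;27;10m🬁[38;2;126;103;29m[48;2;36;30;12m🬪[38;2;20;16;13m[48;2;122;100;28m🬂[38;2;81;66;19m[48;2;135;111;31m🬟[38;2;167;137;39m[48;2;16;14;11m🬀[38;2;20;16;13m[48;2;16;14;11m🬂[38;2;20;16;13m[48;2;16;14;11m🬂[0m
[38;2;13;13;9m[48;2;10;12;6m🬂[38;2;13;13;9m[48;2;10;12;6m🬂[38;2;13;13;9m[48;2;10;12;6m🬂[38;2;13;13;9m[48;2;10;12;6m🬂[38;2;13;13;9m[48;2;10;12;6m🬂[38;2;28;23;6m[48;2;10;12;7m🬀[38;2;13;13;9m[48;2;10;12;6m🬂[38;2;13;13;9m[48;2;10;12;6m🬂[38;2;13;13;9m[48;2;10;12;6m🬂[38;2;13;13;9m[48;2;10;12;6m🬂[0m
</frame>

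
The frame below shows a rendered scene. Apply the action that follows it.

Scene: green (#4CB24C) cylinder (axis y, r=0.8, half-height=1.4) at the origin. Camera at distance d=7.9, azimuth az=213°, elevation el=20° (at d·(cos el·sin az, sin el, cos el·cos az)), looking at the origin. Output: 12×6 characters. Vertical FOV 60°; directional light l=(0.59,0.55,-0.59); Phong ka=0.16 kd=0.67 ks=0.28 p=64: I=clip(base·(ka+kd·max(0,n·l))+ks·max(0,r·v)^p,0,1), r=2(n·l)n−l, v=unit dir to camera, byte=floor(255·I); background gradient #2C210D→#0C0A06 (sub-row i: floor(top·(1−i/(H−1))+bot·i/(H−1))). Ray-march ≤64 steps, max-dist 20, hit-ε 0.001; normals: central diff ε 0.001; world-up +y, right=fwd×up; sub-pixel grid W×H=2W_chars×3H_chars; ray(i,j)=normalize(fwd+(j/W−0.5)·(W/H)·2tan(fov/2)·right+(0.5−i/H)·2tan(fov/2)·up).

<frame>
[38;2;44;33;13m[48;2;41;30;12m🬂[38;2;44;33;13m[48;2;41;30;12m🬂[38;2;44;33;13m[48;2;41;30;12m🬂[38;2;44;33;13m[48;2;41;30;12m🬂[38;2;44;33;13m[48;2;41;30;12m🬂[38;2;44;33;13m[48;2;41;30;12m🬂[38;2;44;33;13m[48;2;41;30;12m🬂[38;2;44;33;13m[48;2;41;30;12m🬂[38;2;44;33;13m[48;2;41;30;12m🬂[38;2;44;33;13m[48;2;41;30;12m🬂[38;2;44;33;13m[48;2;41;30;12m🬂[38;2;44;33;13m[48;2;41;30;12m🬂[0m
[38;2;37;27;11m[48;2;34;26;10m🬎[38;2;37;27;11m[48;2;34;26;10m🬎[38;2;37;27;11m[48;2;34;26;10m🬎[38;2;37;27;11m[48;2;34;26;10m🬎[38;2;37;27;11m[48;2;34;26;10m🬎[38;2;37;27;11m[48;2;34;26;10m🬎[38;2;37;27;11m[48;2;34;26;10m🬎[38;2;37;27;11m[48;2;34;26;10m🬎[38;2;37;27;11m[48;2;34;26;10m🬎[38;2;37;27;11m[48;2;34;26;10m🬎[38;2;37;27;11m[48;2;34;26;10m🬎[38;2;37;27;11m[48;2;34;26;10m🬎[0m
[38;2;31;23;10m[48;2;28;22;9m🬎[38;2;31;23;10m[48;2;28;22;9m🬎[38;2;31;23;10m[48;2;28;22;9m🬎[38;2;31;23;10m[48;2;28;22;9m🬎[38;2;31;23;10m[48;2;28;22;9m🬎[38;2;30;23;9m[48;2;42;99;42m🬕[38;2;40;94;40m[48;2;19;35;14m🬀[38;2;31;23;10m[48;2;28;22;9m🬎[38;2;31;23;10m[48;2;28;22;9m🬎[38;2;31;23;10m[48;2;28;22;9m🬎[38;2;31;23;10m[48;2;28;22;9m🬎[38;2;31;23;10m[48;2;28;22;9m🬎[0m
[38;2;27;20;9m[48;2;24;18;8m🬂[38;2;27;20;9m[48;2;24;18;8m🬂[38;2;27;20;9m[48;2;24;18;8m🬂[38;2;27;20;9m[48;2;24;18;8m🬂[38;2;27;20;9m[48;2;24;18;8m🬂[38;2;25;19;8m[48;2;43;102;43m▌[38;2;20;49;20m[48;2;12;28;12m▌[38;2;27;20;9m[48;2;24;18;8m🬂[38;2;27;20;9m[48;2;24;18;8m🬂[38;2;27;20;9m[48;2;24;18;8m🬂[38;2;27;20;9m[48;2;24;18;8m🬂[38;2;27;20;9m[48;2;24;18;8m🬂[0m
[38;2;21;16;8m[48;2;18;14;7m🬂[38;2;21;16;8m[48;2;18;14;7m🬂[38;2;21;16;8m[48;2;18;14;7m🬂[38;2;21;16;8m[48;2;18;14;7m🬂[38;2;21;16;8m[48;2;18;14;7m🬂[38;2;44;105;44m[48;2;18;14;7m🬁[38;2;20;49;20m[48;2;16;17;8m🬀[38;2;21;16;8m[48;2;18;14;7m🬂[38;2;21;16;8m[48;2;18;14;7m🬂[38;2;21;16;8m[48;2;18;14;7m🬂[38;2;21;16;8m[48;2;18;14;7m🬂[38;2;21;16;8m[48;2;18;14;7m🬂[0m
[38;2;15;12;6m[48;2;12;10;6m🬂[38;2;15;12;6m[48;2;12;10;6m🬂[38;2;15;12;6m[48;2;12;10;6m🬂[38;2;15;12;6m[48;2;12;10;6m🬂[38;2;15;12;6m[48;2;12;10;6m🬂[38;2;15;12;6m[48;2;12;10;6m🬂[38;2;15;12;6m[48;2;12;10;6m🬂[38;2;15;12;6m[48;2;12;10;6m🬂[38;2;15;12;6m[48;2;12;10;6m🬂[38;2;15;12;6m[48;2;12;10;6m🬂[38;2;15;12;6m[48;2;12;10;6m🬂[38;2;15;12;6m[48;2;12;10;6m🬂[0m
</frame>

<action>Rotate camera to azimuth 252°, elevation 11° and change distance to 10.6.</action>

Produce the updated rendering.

<frame>
[38;2;44;33;13m[48;2;41;30;12m🬂[38;2;44;33;13m[48;2;41;30;12m🬂[38;2;44;33;13m[48;2;41;30;12m🬂[38;2;44;33;13m[48;2;41;30;12m🬂[38;2;44;33;13m[48;2;41;30;12m🬂[38;2;44;33;13m[48;2;41;30;12m🬂[38;2;44;33;13m[48;2;41;30;12m🬂[38;2;44;33;13m[48;2;41;30;12m🬂[38;2;44;33;13m[48;2;41;30;12m🬂[38;2;44;33;13m[48;2;41;30;12m🬂[38;2;44;33;13m[48;2;41;30;12m🬂[38;2;44;33;13m[48;2;41;30;12m🬂[0m
[38;2;37;27;11m[48;2;34;26;10m🬎[38;2;37;27;11m[48;2;34;26;10m🬎[38;2;37;27;11m[48;2;34;26;10m🬎[38;2;37;27;11m[48;2;34;26;10m🬎[38;2;37;27;11m[48;2;34;26;10m🬎[38;2;37;27;11m[48;2;34;26;10m🬎[38;2;37;27;11m[48;2;34;26;10m🬎[38;2;37;27;11m[48;2;34;26;10m🬎[38;2;37;27;11m[48;2;34;26;10m🬎[38;2;37;27;11m[48;2;34;26;10m🬎[38;2;37;27;11m[48;2;34;26;10m🬎[38;2;37;27;11m[48;2;34;26;10m🬎[0m
[38;2;31;23;10m[48;2;28;22;9m🬎[38;2;31;23;10m[48;2;28;22;9m🬎[38;2;31;23;10m[48;2;28;22;9m🬎[38;2;31;23;10m[48;2;28;22;9m🬎[38;2;31;23;10m[48;2;28;22;9m🬎[38;2;30;23;9m[48;2;30;71;30m🬕[38;2;40;94;40m[48;2;20;26;11m🬃[38;2;31;23;10m[48;2;28;22;9m🬎[38;2;31;23;10m[48;2;28;22;9m🬎[38;2;31;23;10m[48;2;28;22;9m🬎[38;2;31;23;10m[48;2;28;22;9m🬎[38;2;31;23;10m[48;2;28;22;9m🬎[0m
[38;2;27;20;9m[48;2;24;18;8m🬂[38;2;27;20;9m[48;2;24;18;8m🬂[38;2;27;20;9m[48;2;24;18;8m🬂[38;2;27;20;9m[48;2;24;18;8m🬂[38;2;27;20;9m[48;2;24;18;8m🬂[38;2;25;19;8m[48;2;32;75;32m▌[38;2;12;28;12m[48;2;12;28;12m [38;2;27;20;9m[48;2;24;18;8m🬂[38;2;27;20;9m[48;2;24;18;8m🬂[38;2;27;20;9m[48;2;24;18;8m🬂[38;2;27;20;9m[48;2;24;18;8m🬂[38;2;27;20;9m[48;2;24;18;8m🬂[0m
[38;2;21;16;8m[48;2;18;14;7m🬂[38;2;21;16;8m[48;2;18;14;7m🬂[38;2;21;16;8m[48;2;18;14;7m🬂[38;2;21;16;8m[48;2;18;14;7m🬂[38;2;21;16;8m[48;2;18;14;7m🬂[38;2;21;16;8m[48;2;18;14;7m🬂[38;2;21;16;8m[48;2;18;14;7m🬂[38;2;21;16;8m[48;2;18;14;7m🬂[38;2;21;16;8m[48;2;18;14;7m🬂[38;2;21;16;8m[48;2;18;14;7m🬂[38;2;21;16;8m[48;2;18;14;7m🬂[38;2;21;16;8m[48;2;18;14;7m🬂[0m
[38;2;15;12;6m[48;2;12;10;6m🬂[38;2;15;12;6m[48;2;12;10;6m🬂[38;2;15;12;6m[48;2;12;10;6m🬂[38;2;15;12;6m[48;2;12;10;6m🬂[38;2;15;12;6m[48;2;12;10;6m🬂[38;2;15;12;6m[48;2;12;10;6m🬂[38;2;15;12;6m[48;2;12;10;6m🬂[38;2;15;12;6m[48;2;12;10;6m🬂[38;2;15;12;6m[48;2;12;10;6m🬂[38;2;15;12;6m[48;2;12;10;6m🬂[38;2;15;12;6m[48;2;12;10;6m🬂[38;2;15;12;6m[48;2;12;10;6m🬂[0m
</frame>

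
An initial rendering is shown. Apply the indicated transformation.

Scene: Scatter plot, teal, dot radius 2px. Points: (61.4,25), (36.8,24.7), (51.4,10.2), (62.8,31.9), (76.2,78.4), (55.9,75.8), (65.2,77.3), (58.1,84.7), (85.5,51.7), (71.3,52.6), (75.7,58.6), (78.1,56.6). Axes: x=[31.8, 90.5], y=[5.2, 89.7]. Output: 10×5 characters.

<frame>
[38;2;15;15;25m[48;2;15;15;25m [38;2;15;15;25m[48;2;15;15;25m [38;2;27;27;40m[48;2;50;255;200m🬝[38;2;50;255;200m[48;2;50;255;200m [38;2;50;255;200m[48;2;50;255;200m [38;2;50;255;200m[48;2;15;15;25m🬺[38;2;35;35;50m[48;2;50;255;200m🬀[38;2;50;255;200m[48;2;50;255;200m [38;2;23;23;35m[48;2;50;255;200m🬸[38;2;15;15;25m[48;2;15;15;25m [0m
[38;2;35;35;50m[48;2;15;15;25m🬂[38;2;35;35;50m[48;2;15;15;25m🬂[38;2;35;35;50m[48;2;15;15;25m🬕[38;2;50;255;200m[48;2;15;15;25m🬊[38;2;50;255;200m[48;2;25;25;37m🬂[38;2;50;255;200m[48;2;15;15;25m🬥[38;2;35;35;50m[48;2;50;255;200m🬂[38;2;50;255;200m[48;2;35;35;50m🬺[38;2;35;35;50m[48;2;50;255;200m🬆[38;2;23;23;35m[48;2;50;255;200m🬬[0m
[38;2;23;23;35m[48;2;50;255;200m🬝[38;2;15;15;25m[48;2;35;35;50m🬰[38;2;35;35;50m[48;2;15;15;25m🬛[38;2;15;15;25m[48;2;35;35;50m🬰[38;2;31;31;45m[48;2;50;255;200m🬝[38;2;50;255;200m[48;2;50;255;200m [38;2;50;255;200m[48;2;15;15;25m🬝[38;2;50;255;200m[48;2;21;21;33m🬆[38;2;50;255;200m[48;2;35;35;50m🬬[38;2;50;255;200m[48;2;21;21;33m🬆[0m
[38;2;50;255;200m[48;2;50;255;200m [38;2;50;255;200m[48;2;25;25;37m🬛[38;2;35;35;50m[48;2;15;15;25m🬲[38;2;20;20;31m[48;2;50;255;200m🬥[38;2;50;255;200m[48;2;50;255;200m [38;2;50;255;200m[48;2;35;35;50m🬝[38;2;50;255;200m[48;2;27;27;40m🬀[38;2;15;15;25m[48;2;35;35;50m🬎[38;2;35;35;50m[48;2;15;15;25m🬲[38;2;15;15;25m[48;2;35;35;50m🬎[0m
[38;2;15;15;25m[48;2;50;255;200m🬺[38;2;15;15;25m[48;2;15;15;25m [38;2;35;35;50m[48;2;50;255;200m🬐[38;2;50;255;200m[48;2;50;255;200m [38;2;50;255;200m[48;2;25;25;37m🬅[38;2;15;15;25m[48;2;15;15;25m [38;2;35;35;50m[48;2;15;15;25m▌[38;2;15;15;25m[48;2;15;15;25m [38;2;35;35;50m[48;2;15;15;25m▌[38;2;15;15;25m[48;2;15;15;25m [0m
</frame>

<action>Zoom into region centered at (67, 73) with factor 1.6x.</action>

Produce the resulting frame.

<frame>
[38;2;15;15;25m[48;2;15;15;25m [38;2;15;15;25m[48;2;50;255;200m🬝[38;2;21;21;33m[48;2;50;255;200m🬊[38;2;15;15;25m[48;2;15;15;25m [38;2;35;35;50m[48;2;15;15;25m▌[38;2;15;15;25m[48;2;15;15;25m [38;2;35;35;50m[48;2;15;15;25m▌[38;2;15;15;25m[48;2;15;15;25m [38;2;35;35;50m[48;2;15;15;25m▌[38;2;15;15;25m[48;2;15;15;25m [0m
[38;2;35;35;50m[48;2;15;15;25m🬂[38;2;50;255;200m[48;2;15;15;25m🬸[38;2;50;255;200m[48;2;15;15;25m🬝[38;2;50;255;200m[48;2;25;25;37m🬶[38;2;50;255;200m[48;2;35;35;50m🬺[38;2;23;23;35m[48;2;50;255;200m🬬[38;2;35;35;50m[48;2;50;255;200m🬆[38;2;50;255;200m[48;2;35;35;50m🬺[38;2;27;27;40m[48;2;50;255;200m🬬[38;2;35;35;50m[48;2;15;15;25m🬂[0m
[38;2;23;23;35m[48;2;50;255;200m🬺[38;2;50;255;200m[48;2;15;15;25m🬬[38;2;50;255;200m[48;2;28;28;41m🬆[38;2;23;23;35m[48;2;50;255;200m🬺[38;2;50;255;200m[48;2;28;28;41m🬆[38;2;15;15;25m[48;2;35;35;50m🬰[38;2;50;255;200m[48;2;31;31;45m🬁[38;2;50;255;200m[48;2;25;25;37m🬕[38;2;35;35;50m[48;2;15;15;25m🬛[38;2;15;15;25m[48;2;35;35;50m🬰[0m
[38;2;15;15;25m[48;2;35;35;50m🬎[38;2;15;15;25m[48;2;35;35;50m🬎[38;2;35;35;50m[48;2;15;15;25m🬲[38;2;15;15;25m[48;2;35;35;50m🬎[38;2;35;35;50m[48;2;15;15;25m🬲[38;2;15;15;25m[48;2;50;255;200m🬆[38;2;35;35;50m[48;2;50;255;200m🬀[38;2;50;255;200m[48;2;50;255;200m [38;2;21;21;33m[48;2;50;255;200m🬊[38;2;15;15;25m[48;2;50;255;200m🬆[0m
[38;2;15;15;25m[48;2;15;15;25m [38;2;15;15;25m[48;2;15;15;25m [38;2;35;35;50m[48;2;15;15;25m▌[38;2;15;15;25m[48;2;15;15;25m [38;2;50;255;200m[48;2;27;27;40m🬁[38;2;50;255;200m[48;2;15;15;25m🬬[38;2;50;255;200m[48;2;21;21;33m🬆[38;2;50;255;200m[48;2;15;15;25m🬊[38;2;50;255;200m[48;2;25;25;37m🬂[38;2;50;255;200m[48;2;15;15;25m🬬[0m
</frame>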